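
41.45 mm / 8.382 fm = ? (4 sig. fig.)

(41.45 × 10^-3) / (8.382 × 10^-15) = 4.9451 × 10^12

4945000000000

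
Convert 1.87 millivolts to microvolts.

1870 microvolts

milli = 10^-3, micro = 10^-6; factor is 10^3.
1.87 × 10^3 = 1870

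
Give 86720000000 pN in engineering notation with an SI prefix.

= 86.72 × 10^-3 N; 10^-3 is milli.

86.72 mN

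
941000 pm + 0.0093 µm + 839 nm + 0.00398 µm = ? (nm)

In nm:
  941000 pm = 941000 × 10⁻³ nm = 941
  0.0093 µm = 0.0093 × 10³ nm = 9.3
  839 nm → 839
  0.00398 µm = 0.00398 × 10³ nm = 3.98
Sum: 941 + 9.3 + 839 + 3.98 = 1793.28

1793.28 nm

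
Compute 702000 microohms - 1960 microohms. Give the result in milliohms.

700.04 milliohms

In milliohms:
  702000 microohms = 702000 × 10^-3 milliohms = 702
  1960 microohms = 1960 × 10^-3 milliohms = 1.96
Difference: 702 - 1.96 = 700.04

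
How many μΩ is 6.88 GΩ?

giga = 10⁹, micro = 10⁻⁶; factor is 10¹⁵.
6.88 × 10¹⁵ = 6880000000000000

6880000000000000 μΩ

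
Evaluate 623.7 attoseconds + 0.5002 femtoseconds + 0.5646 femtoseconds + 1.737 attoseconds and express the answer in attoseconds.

1690.237 attoseconds

In attoseconds:
  623.7 attoseconds → 623.7
  0.5002 femtoseconds = 0.5002 × 10³ attoseconds = 500.2
  0.5646 femtoseconds = 0.5646 × 10³ attoseconds = 564.6
  1.737 attoseconds → 1.737
Sum: 623.7 + 500.2 + 564.6 + 1.737 = 1690.237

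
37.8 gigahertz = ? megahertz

giga = 10⁹, mega = 10⁶; factor is 10³.
37.8 × 10³ = 37800

37800 megahertz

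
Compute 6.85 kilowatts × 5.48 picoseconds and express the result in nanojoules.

6.85e3 × 5.48e-12 = 37.538e-9 J

37.538 nanojoules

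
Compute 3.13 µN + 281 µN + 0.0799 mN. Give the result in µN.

364.03 µN

In µN:
  3.13 µN → 3.13
  281 µN → 281
  0.0799 mN = 0.0799 × 10³ µN = 79.9
Sum: 3.13 + 281 + 79.9 = 364.03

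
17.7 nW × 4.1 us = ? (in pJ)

17.7 × 10⁻⁹ × 4.1 × 10⁻⁶ = 72.57 × 10⁻¹⁵ J

0.07257 pJ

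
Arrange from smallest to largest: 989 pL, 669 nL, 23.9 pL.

989 pL = 0.000000000989 L
669 nL = 0.000000669 L
23.9 pL = 0.0000000000239 L

23.9 pL < 989 pL < 669 nL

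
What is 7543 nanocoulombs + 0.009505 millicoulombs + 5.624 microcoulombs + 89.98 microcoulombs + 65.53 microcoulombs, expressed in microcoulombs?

178.182 microcoulombs

In microcoulombs:
  7543 nanocoulombs = 7543 × 10⁻³ microcoulombs = 7.543
  0.009505 millicoulombs = 0.009505 × 10³ microcoulombs = 9.505
  5.624 microcoulombs → 5.624
  89.98 microcoulombs → 89.98
  65.53 microcoulombs → 65.53
Sum: 7.543 + 9.505 + 5.624 + 89.98 + 65.53 = 178.182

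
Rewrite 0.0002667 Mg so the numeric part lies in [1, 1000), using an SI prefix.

266.7 g

= 266.7 g; mantissa already in [1, 1000).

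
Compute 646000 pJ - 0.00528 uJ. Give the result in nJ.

In nJ:
  646000 pJ = 646000 × 10⁻³ nJ = 646
  0.00528 uJ = 0.00528 × 10³ nJ = 5.28
Difference: 646 - 5.28 = 640.72

640.72 nJ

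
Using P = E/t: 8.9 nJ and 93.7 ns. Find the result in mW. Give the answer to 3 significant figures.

(8.9 × 10^-9) / (93.7 × 10^-9) = 0.094984 W

95.0 mW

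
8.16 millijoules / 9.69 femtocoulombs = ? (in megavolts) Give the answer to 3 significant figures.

842000 megavolts

(8.16 × 10^-3) / (9.69 × 10^-15) = 0.84211 × 10^12 V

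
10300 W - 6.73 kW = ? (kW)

In kW:
  10300 W = 10300e-3 kW = 10.3
  6.73 kW → 6.73
Difference: 10.3 - 6.73 = 3.57

3.57 kW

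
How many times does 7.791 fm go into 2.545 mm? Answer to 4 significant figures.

(2.545 × 10⁻³) / (7.791 × 10⁻¹⁵) = 0.32666 × 10¹²

326700000000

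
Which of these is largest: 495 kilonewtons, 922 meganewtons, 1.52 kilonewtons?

922 meganewtons

495 kilonewtons = 495000 newtons
922 meganewtons = 922000000 newtons
1.52 kilonewtons = 1520 newtons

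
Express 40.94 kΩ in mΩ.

kilo = 10³, milli = 10⁻³; factor is 10⁶.
40.94 × 10⁶ = 40940000

40940000 mΩ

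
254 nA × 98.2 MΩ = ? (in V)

24.9428 V

254 × 10⁻⁹ × 98.2 × 10⁶ = 24942.8 × 10⁻³ V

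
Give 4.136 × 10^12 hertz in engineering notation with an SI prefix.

= 4.136 × 10^12 hertz; 10^12 is tera.

4.136 terahertz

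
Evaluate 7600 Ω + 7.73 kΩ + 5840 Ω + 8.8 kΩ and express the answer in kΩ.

29.97 kΩ

In kΩ:
  7600 Ω = 7600 × 10⁻³ kΩ = 7.6
  7.73 kΩ → 7.73
  5840 Ω = 5840 × 10⁻³ kΩ = 5.84
  8.8 kΩ → 8.8
Sum: 7.6 + 7.73 + 5.84 + 8.8 = 29.97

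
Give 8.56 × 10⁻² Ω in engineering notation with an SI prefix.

85.6 mΩ

= 85.6 × 10⁻³ Ω; 10⁻³ is milli.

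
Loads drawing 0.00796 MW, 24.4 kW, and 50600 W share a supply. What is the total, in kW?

In kW:
  0.00796 MW = 0.00796 × 10^3 kW = 7.96
  24.4 kW → 24.4
  50600 W = 50600 × 10^-3 kW = 50.6
Sum: 7.96 + 24.4 + 50.6 = 82.96

82.96 kW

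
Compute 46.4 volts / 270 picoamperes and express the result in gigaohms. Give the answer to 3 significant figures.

(46.4) / (270e-12) = 0.17185e12 Ω

172 gigaohms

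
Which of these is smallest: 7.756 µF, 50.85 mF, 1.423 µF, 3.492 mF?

7.756 µF = 0.000007756 F
50.85 mF = 0.05085 F
1.423 µF = 0.000001423 F
3.492 mF = 0.003492 F

1.423 µF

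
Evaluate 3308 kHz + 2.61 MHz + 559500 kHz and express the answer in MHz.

In MHz:
  3308 kHz = 3308 × 10⁻³ MHz = 3.308
  2.61 MHz → 2.61
  559500 kHz = 559500 × 10⁻³ MHz = 559.5
Sum: 3.308 + 2.61 + 559.5 = 565.418

565.418 MHz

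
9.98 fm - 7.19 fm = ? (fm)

2.79 fm

In fm:
  9.98 fm → 9.98
  7.19 fm → 7.19
Difference: 9.98 - 7.19 = 2.79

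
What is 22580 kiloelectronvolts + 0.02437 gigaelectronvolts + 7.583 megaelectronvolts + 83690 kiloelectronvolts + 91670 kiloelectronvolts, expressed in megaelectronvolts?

In megaelectronvolts:
  22580 kiloelectronvolts = 22580e-3 megaelectronvolts = 22.58
  0.02437 gigaelectronvolts = 0.02437e3 megaelectronvolts = 24.37
  7.583 megaelectronvolts → 7.583
  83690 kiloelectronvolts = 83690e-3 megaelectronvolts = 83.69
  91670 kiloelectronvolts = 91670e-3 megaelectronvolts = 91.67
Sum: 22.58 + 24.37 + 7.583 + 83.69 + 91.67 = 229.893

229.893 megaelectronvolts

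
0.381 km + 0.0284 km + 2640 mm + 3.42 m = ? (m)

415.46 m

In m:
  0.381 km = 0.381 × 10³ m = 381
  0.0284 km = 0.0284 × 10³ m = 28.4
  2640 mm = 2640 × 10⁻³ m = 2.64
  3.42 m → 3.42
Sum: 381 + 28.4 + 2.64 + 3.42 = 415.46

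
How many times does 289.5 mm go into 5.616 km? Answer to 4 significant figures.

19400

(5.616 × 10^3) / (289.5 × 10^-3) = 0.019399 × 10^6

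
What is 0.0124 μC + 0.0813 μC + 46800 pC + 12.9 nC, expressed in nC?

153.4 nC

In nC:
  0.0124 μC = 0.0124 × 10³ nC = 12.4
  0.0813 μC = 0.0813 × 10³ nC = 81.3
  46800 pC = 46800 × 10⁻³ nC = 46.8
  12.9 nC → 12.9
Sum: 12.4 + 81.3 + 46.8 + 12.9 = 153.4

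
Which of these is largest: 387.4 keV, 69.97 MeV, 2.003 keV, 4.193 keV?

387.4 keV = 387400 eV
69.97 MeV = 69970000 eV
2.003 keV = 2003 eV
4.193 keV = 4193 eV

69.97 MeV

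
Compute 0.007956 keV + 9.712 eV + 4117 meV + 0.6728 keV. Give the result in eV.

In eV:
  0.007956 keV = 0.007956 × 10^3 eV = 7.956
  9.712 eV → 9.712
  4117 meV = 4117 × 10^-3 eV = 4.117
  0.6728 keV = 0.6728 × 10^3 eV = 672.8
Sum: 7.956 + 9.712 + 4.117 + 672.8 = 694.585

694.585 eV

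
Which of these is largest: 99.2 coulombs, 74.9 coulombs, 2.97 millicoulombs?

99.2 coulombs = 99.2 coulombs
74.9 coulombs = 74.9 coulombs
2.97 millicoulombs = 0.00297 coulombs

99.2 coulombs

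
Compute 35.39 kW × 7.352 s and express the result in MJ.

35.39 × 10³ × 7.352 = 260.18728 × 10³ J

0.26018728 MJ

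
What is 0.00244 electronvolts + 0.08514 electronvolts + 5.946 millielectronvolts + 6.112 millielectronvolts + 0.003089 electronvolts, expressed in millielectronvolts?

In millielectronvolts:
  0.00244 electronvolts = 0.00244 × 10^3 millielectronvolts = 2.44
  0.08514 electronvolts = 0.08514 × 10^3 millielectronvolts = 85.14
  5.946 millielectronvolts → 5.946
  6.112 millielectronvolts → 6.112
  0.003089 electronvolts = 0.003089 × 10^3 millielectronvolts = 3.089
Sum: 2.44 + 85.14 + 5.946 + 6.112 + 3.089 = 102.727

102.727 millielectronvolts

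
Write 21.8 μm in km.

micro = 1e-6, kilo = 1e3; factor is 1e-9.
21.8 × 1e-9 = 0.0000000218

0.0000000218 km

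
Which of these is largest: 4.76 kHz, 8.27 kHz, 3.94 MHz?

3.94 MHz

4.76 kHz = 4760 Hz
8.27 kHz = 8270 Hz
3.94 MHz = 3940000 Hz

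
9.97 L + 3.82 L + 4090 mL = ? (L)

17.88 L

In L:
  9.97 L → 9.97
  3.82 L → 3.82
  4090 mL = 4090 × 10⁻³ L = 4.09
Sum: 9.97 + 3.82 + 4.09 = 17.88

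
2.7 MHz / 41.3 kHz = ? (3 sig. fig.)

(2.7e6) / (41.3e3) = 0.06538e3

65.4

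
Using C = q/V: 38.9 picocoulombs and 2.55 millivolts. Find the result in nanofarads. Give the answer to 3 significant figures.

15.3 nanofarads

(38.9 × 10⁻¹²) / (2.55 × 10⁻³) = 15.255 × 10⁻⁹ F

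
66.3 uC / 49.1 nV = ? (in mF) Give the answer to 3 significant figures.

(66.3 × 10⁻⁶) / (49.1 × 10⁻⁹) = 1.3503 × 10³ F

1350000 mF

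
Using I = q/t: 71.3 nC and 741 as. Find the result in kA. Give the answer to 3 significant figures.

(71.3e-9) / (741e-18) = 0.096221e9 A

96200 kA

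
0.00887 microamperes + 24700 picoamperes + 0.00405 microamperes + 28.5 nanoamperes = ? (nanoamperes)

66.12 nanoamperes

In nanoamperes:
  0.00887 microamperes = 0.00887e3 nanoamperes = 8.87
  24700 picoamperes = 24700e-3 nanoamperes = 24.7
  0.00405 microamperes = 0.00405e3 nanoamperes = 4.05
  28.5 nanoamperes → 28.5
Sum: 8.87 + 24.7 + 4.05 + 28.5 = 66.12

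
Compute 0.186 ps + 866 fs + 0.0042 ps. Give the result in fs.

In fs:
  0.186 ps = 0.186 × 10³ fs = 186
  866 fs → 866
  0.0042 ps = 0.0042 × 10³ fs = 4.2
Sum: 186 + 866 + 4.2 = 1056.2

1056.2 fs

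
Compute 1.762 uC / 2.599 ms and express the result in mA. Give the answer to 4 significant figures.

0.6780 mA

(1.762e-6) / (2.599e-3) = 0.677953e-3 A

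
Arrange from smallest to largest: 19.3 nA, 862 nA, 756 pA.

19.3 nA = 0.0000000193 A
862 nA = 0.000000862 A
756 pA = 0.000000000756 A

756 pA < 19.3 nA < 862 nA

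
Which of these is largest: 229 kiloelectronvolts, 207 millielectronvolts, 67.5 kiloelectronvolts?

229 kiloelectronvolts

229 kiloelectronvolts = 229000 electronvolts
207 millielectronvolts = 0.207 electronvolts
67.5 kiloelectronvolts = 67500 electronvolts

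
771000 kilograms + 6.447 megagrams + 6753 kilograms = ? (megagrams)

In megagrams:
  771000 kilograms = 771000 × 10⁻³ megagrams = 771
  6.447 megagrams → 6.447
  6753 kilograms = 6753 × 10⁻³ megagrams = 6.753
Sum: 771 + 6.447 + 6.753 = 784.2

784.2 megagrams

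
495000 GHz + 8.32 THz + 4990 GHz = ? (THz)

In THz:
  495000 GHz = 495000 × 10⁻³ THz = 495
  8.32 THz → 8.32
  4990 GHz = 4990 × 10⁻³ THz = 4.99
Sum: 495 + 8.32 + 4.99 = 508.31

508.31 THz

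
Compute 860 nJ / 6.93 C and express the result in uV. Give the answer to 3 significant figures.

(860e-9) / (6.93) = 124.1e-9 V

0.124 uV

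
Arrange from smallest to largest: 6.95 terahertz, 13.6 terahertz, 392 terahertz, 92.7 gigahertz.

92.7 gigahertz < 6.95 terahertz < 13.6 terahertz < 392 terahertz

6.95 terahertz = 6950000000000 hertz
13.6 terahertz = 13600000000000 hertz
392 terahertz = 392000000000000 hertz
92.7 gigahertz = 92700000000 hertz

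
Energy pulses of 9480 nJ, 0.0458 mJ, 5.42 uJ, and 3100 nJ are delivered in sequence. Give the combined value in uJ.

63.8 uJ

In uJ:
  9480 nJ = 9480e-3 uJ = 9.48
  0.0458 mJ = 0.0458e3 uJ = 45.8
  5.42 uJ → 5.42
  3100 nJ = 3100e-3 uJ = 3.1
Sum: 9.48 + 45.8 + 5.42 + 3.1 = 63.8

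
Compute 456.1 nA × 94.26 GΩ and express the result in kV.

42.991986 kV

456.1 × 10⁻⁹ × 94.26 × 10⁹ = 42991.986 V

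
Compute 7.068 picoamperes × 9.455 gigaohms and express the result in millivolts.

66.82794 millivolts

7.068 × 10⁻¹² × 9.455 × 10⁹ = 66.82794 × 10⁻³ V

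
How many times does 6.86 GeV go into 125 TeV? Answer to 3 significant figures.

(125 × 10^12) / (6.86 × 10^9) = 18.22 × 10^3

18200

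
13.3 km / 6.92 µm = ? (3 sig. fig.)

(13.3 × 10³) / (6.92 × 10⁻⁶) = 1.922 × 10⁹

1920000000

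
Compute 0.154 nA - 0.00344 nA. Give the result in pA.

In pA:
  0.154 nA = 0.154 × 10^3 pA = 154
  0.00344 nA = 0.00344 × 10^3 pA = 3.44
Difference: 154 - 3.44 = 150.56

150.56 pA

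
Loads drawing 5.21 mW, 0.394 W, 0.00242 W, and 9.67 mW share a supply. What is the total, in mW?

In mW:
  5.21 mW → 5.21
  0.394 W = 0.394e3 mW = 394
  0.00242 W = 0.00242e3 mW = 2.42
  9.67 mW → 9.67
Sum: 5.21 + 394 + 2.42 + 9.67 = 411.3

411.3 mW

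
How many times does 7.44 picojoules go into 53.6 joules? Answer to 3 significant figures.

7200000000000

(53.6) / (7.44e-12) = 7.204e12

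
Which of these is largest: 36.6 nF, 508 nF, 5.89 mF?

5.89 mF

36.6 nF = 0.0000000366 F
508 nF = 0.000000508 F
5.89 mF = 0.00589 F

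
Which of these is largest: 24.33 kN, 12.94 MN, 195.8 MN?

24.33 kN = 24330 N
12.94 MN = 12940000 N
195.8 MN = 195800000 N

195.8 MN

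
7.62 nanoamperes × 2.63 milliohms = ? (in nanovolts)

7.62 × 10⁻⁹ × 2.63 × 10⁻³ = 20.0406 × 10⁻¹² V

0.0200406 nanovolts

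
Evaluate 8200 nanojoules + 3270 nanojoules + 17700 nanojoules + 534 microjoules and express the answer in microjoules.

In microjoules:
  8200 nanojoules = 8200e-3 microjoules = 8.2
  3270 nanojoules = 3270e-3 microjoules = 3.27
  17700 nanojoules = 17700e-3 microjoules = 17.7
  534 microjoules → 534
Sum: 8.2 + 3.27 + 17.7 + 534 = 563.17

563.17 microjoules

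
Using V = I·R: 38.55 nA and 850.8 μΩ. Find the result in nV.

38.55 × 10⁻⁹ × 850.8 × 10⁻⁶ = 32798.34 × 10⁻¹⁵ V

0.03279834 nV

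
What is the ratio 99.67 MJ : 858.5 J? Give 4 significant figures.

(99.67 × 10^6) / (858.5) = 0.1161 × 10^6

116100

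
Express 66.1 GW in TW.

giga = 10^9, tera = 10^12; factor is 10^-3.
66.1 × 10^-3 = 0.0661

0.0661 TW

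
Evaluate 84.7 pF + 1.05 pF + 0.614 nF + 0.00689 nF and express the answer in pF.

In pF:
  84.7 pF → 84.7
  1.05 pF → 1.05
  0.614 nF = 0.614 × 10^3 pF = 614
  0.00689 nF = 0.00689 × 10^3 pF = 6.89
Sum: 84.7 + 1.05 + 614 + 6.89 = 706.64

706.64 pF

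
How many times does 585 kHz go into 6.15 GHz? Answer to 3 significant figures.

10500

(6.15e9) / (585e3) = 0.01051e6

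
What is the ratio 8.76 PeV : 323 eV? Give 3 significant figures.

(8.76 × 10^15) / (323) = 0.02712 × 10^15

27100000000000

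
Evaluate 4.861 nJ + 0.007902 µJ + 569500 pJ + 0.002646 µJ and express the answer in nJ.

584.909 nJ

In nJ:
  4.861 nJ → 4.861
  0.007902 µJ = 0.007902 × 10³ nJ = 7.902
  569500 pJ = 569500 × 10⁻³ nJ = 569.5
  0.002646 µJ = 0.002646 × 10³ nJ = 2.646
Sum: 4.861 + 7.902 + 569.5 + 2.646 = 584.909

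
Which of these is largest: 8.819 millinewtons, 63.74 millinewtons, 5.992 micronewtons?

8.819 millinewtons = 0.008819 newtons
63.74 millinewtons = 0.06374 newtons
5.992 micronewtons = 0.000005992 newtons

63.74 millinewtons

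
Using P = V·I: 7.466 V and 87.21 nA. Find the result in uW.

0.65110986 uW

7.466 × 87.21e-9 = 651.10986e-9 W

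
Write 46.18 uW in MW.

micro = 10⁻⁶, mega = 10⁶; factor is 10⁻¹².
46.18 × 10⁻¹² = 0.00000000004618

0.00000000004618 MW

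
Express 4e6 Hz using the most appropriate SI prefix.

= 4e6 Hz; 1e6 is mega.

4 MHz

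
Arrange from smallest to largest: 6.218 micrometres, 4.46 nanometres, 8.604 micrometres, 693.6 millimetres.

6.218 micrometres = 0.000006218 metres
4.46 nanometres = 0.00000000446 metres
8.604 micrometres = 0.000008604 metres
693.6 millimetres = 0.6936 metres

4.46 nanometres < 6.218 micrometres < 8.604 micrometres < 693.6 millimetres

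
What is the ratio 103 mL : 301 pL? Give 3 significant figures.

(103 × 10^-3) / (301 × 10^-12) = 0.3422 × 10^9

342000000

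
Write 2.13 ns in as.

2130000000 as

nano = 1e-9, atto = 1e-18; factor is 1e9.
2.13 × 1e9 = 2130000000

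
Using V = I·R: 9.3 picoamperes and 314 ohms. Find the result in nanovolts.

2.9202 nanovolts

9.3 × 10^-12 × 314 = 2920.2 × 10^-12 V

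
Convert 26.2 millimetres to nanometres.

26200000 nanometres

milli = 10^-3, nano = 10^-9; factor is 10^6.
26.2 × 10^6 = 26200000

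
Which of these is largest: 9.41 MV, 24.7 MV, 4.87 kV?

9.41 MV = 9410000 V
24.7 MV = 24700000 V
4.87 kV = 4870 V

24.7 MV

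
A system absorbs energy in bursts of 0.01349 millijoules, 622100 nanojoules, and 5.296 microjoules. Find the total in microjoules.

In microjoules:
  0.01349 millijoules = 0.01349 × 10³ microjoules = 13.49
  622100 nanojoules = 622100 × 10⁻³ microjoules = 622.1
  5.296 microjoules → 5.296
Sum: 13.49 + 622.1 + 5.296 = 640.886

640.886 microjoules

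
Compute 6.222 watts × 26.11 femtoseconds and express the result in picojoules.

6.222 × 26.11e-15 = 162.45642e-15 J

0.16245642 picojoules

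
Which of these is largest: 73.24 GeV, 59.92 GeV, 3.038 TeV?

3.038 TeV

73.24 GeV = 73240000000 eV
59.92 GeV = 59920000000 eV
3.038 TeV = 3038000000000 eV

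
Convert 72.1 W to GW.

(no prefix) = 10^0, giga = 10^9; factor is 10^-9.
72.1 × 10^-9 = 0.0000000721

0.0000000721 GW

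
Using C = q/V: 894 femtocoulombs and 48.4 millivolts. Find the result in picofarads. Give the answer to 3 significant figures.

(894e-15) / (48.4e-3) = 18.471e-12 F

18.5 picofarads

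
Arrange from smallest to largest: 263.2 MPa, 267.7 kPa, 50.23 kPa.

263.2 MPa = 263200000 Pa
267.7 kPa = 267700 Pa
50.23 kPa = 50230 Pa

50.23 kPa < 267.7 kPa < 263.2 MPa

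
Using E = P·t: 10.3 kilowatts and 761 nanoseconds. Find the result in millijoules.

7.8383 millijoules

10.3 × 10³ × 761 × 10⁻⁹ = 7838.3 × 10⁻⁶ J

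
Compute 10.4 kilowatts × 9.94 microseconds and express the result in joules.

0.103376 joules

10.4 × 10^3 × 9.94 × 10^-6 = 103.376 × 10^-3 J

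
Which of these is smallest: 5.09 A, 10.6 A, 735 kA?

5.09 A

5.09 A = 5.09 A
10.6 A = 10.6 A
735 kA = 735000 A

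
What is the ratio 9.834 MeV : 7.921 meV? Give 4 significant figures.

1242000000

(9.834 × 10⁶) / (7.921 × 10⁻³) = 1.2415 × 10⁹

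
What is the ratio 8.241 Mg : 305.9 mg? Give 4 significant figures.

26940000

(8.241e6) / (305.9e-3) = 0.02694e9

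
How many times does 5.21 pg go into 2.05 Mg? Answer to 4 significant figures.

393500000000000000

(2.05 × 10⁶) / (5.21 × 10⁻¹²) = 0.39347 × 10¹⁸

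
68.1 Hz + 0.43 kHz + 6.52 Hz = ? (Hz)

504.62 Hz

In Hz:
  68.1 Hz → 68.1
  0.43 kHz = 0.43e3 Hz = 430
  6.52 Hz → 6.52
Sum: 68.1 + 430 + 6.52 = 504.62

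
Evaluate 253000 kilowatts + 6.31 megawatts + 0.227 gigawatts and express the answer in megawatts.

In megawatts:
  253000 kilowatts = 253000 × 10^-3 megawatts = 253
  6.31 megawatts → 6.31
  0.227 gigawatts = 0.227 × 10^3 megawatts = 227
Sum: 253 + 6.31 + 227 = 486.31

486.31 megawatts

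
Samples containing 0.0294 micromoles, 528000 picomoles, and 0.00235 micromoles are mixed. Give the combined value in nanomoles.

559.75 nanomoles

In nanomoles:
  0.0294 micromoles = 0.0294e3 nanomoles = 29.4
  528000 picomoles = 528000e-3 nanomoles = 528
  0.00235 micromoles = 0.00235e3 nanomoles = 2.35
Sum: 29.4 + 528 + 2.35 = 559.75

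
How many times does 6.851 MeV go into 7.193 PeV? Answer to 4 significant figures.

1050000000

(7.193 × 10^15) / (6.851 × 10^6) = 1.0499 × 10^9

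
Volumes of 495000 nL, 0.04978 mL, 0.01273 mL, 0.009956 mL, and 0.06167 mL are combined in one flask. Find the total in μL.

629.136 μL

In μL:
  495000 nL = 495000 × 10⁻³ μL = 495
  0.04978 mL = 0.04978 × 10³ μL = 49.78
  0.01273 mL = 0.01273 × 10³ μL = 12.73
  0.009956 mL = 0.009956 × 10³ μL = 9.956
  0.06167 mL = 0.06167 × 10³ μL = 61.67
Sum: 495 + 49.78 + 12.73 + 9.956 + 61.67 = 629.136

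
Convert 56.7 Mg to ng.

56700000000000000 ng

mega = 1e6, nano = 1e-9; factor is 1e15.
56.7 × 1e15 = 56700000000000000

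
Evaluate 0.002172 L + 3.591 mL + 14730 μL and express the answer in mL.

20.493 mL

In mL:
  0.002172 L = 0.002172 × 10^3 mL = 2.172
  3.591 mL → 3.591
  14730 μL = 14730 × 10^-3 mL = 14.73
Sum: 2.172 + 3.591 + 14.73 = 20.493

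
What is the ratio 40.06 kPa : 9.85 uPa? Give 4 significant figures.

(40.06 × 10³) / (9.85 × 10⁻⁶) = 4.067 × 10⁹

4067000000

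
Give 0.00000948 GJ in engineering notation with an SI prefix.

9.48 kJ

= 9.48 × 10³ J; 10³ is kilo.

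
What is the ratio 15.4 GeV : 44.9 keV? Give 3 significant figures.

(15.4e9) / (44.9e3) = 0.343e6

343000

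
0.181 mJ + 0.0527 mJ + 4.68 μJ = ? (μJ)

In μJ:
  0.181 mJ = 0.181 × 10^3 μJ = 181
  0.0527 mJ = 0.0527 × 10^3 μJ = 52.7
  4.68 μJ → 4.68
Sum: 181 + 52.7 + 4.68 = 238.38

238.38 μJ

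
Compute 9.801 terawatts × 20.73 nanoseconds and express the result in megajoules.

0.20317473 megajoules

9.801e12 × 20.73e-9 = 203.17473e3 J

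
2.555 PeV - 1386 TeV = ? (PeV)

1.169 PeV

In PeV:
  2.555 PeV → 2.555
  1386 TeV = 1386 × 10⁻³ PeV = 1.386
Difference: 2.555 - 1.386 = 1.169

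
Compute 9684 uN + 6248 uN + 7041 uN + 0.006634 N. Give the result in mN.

In mN:
  9684 uN = 9684 × 10⁻³ mN = 9.684
  6248 uN = 6248 × 10⁻³ mN = 6.248
  7041 uN = 7041 × 10⁻³ mN = 7.041
  0.006634 N = 0.006634 × 10³ mN = 6.634
Sum: 9.684 + 6.248 + 7.041 + 6.634 = 29.607

29.607 mN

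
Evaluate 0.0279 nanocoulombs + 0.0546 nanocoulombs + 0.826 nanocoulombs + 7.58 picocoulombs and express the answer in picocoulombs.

In picocoulombs:
  0.0279 nanocoulombs = 0.0279 × 10^3 picocoulombs = 27.9
  0.0546 nanocoulombs = 0.0546 × 10^3 picocoulombs = 54.6
  0.826 nanocoulombs = 0.826 × 10^3 picocoulombs = 826
  7.58 picocoulombs → 7.58
Sum: 27.9 + 54.6 + 826 + 7.58 = 916.08

916.08 picocoulombs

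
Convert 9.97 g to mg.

(no prefix) = 1e0, milli = 1e-3; factor is 1e3.
9.97 × 1e3 = 9970

9970 mg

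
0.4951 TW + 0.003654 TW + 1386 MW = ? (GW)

In GW:
  0.4951 TW = 0.4951 × 10³ GW = 495.1
  0.003654 TW = 0.003654 × 10³ GW = 3.654
  1386 MW = 1386 × 10⁻³ GW = 1.386
Sum: 495.1 + 3.654 + 1.386 = 500.14

500.14 GW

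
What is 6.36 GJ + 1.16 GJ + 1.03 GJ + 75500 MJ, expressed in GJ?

84.05 GJ

In GJ:
  6.36 GJ → 6.36
  1.16 GJ → 1.16
  1.03 GJ → 1.03
  75500 MJ = 75500 × 10⁻³ GJ = 75.5
Sum: 6.36 + 1.16 + 1.03 + 75.5 = 84.05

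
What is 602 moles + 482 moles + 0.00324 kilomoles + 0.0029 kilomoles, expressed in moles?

In moles:
  602 moles → 602
  482 moles → 482
  0.00324 kilomoles = 0.00324e3 moles = 3.24
  0.0029 kilomoles = 0.0029e3 moles = 2.9
Sum: 602 + 482 + 3.24 + 2.9 = 1090.14

1090.14 moles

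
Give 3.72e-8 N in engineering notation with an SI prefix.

= 37.2e-9 N; 1e-9 is nano.

37.2 nN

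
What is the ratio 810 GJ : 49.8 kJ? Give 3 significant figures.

16300000

(810e9) / (49.8e3) = 16.27e6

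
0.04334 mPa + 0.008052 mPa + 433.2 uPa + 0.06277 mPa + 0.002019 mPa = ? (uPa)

In uPa:
  0.04334 mPa = 0.04334 × 10³ uPa = 43.34
  0.008052 mPa = 0.008052 × 10³ uPa = 8.052
  433.2 uPa → 433.2
  0.06277 mPa = 0.06277 × 10³ uPa = 62.77
  0.002019 mPa = 0.002019 × 10³ uPa = 2.019
Sum: 43.34 + 8.052 + 433.2 + 62.77 + 2.019 = 549.381

549.381 uPa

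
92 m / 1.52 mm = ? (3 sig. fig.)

(92) / (1.52e-3) = 60.53e3

60500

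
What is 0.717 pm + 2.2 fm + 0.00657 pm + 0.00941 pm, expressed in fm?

735.18 fm

In fm:
  0.717 pm = 0.717 × 10³ fm = 717
  2.2 fm → 2.2
  0.00657 pm = 0.00657 × 10³ fm = 6.57
  0.00941 pm = 0.00941 × 10³ fm = 9.41
Sum: 717 + 2.2 + 6.57 + 9.41 = 735.18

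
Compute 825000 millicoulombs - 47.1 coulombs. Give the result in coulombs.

In coulombs:
  825000 millicoulombs = 825000e-3 coulombs = 825
  47.1 coulombs → 47.1
Difference: 825 - 47.1 = 777.9

777.9 coulombs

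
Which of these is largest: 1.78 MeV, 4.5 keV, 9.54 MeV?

9.54 MeV

1.78 MeV = 1780000 eV
4.5 keV = 4500 eV
9.54 MeV = 9540000 eV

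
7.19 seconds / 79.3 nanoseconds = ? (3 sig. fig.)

90700000

(7.19) / (79.3e-9) = 0.09067e9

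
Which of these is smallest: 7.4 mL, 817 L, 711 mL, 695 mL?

7.4 mL

7.4 mL = 0.0074 L
817 L = 817 L
711 mL = 0.711 L
695 mL = 0.695 L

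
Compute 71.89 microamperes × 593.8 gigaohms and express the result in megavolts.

71.89e-6 × 593.8e9 = 42688.282e3 V

42.688282 megavolts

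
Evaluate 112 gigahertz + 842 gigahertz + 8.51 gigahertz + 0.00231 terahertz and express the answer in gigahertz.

In gigahertz:
  112 gigahertz → 112
  842 gigahertz → 842
  8.51 gigahertz → 8.51
  0.00231 terahertz = 0.00231 × 10³ gigahertz = 2.31
Sum: 112 + 842 + 8.51 + 2.31 = 964.82

964.82 gigahertz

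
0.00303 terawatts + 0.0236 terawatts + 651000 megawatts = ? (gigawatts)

677.63 gigawatts

In gigawatts:
  0.00303 terawatts = 0.00303 × 10^3 gigawatts = 3.03
  0.0236 terawatts = 0.0236 × 10^3 gigawatts = 23.6
  651000 megawatts = 651000 × 10^-3 gigawatts = 651
Sum: 3.03 + 23.6 + 651 = 677.63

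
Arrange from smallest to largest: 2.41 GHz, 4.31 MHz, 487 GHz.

2.41 GHz = 2410000000 Hz
4.31 MHz = 4310000 Hz
487 GHz = 487000000000 Hz

4.31 MHz < 2.41 GHz < 487 GHz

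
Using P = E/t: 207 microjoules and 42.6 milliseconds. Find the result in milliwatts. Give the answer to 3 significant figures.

4.86 milliwatts

(207 × 10^-6) / (42.6 × 10^-3) = 4.8592 × 10^-3 W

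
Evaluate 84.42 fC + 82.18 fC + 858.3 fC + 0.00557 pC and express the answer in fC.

1030.47 fC

In fC:
  84.42 fC → 84.42
  82.18 fC → 82.18
  858.3 fC → 858.3
  0.00557 pC = 0.00557 × 10^3 fC = 5.57
Sum: 84.42 + 82.18 + 858.3 + 5.57 = 1030.47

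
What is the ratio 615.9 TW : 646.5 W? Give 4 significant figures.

(615.9 × 10¹²) / (646.5) = 0.95267 × 10¹²

952700000000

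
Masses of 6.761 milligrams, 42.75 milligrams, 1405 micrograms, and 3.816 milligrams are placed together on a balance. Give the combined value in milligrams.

In milligrams:
  6.761 milligrams → 6.761
  42.75 milligrams → 42.75
  1405 micrograms = 1405 × 10^-3 milligrams = 1.405
  3.816 milligrams → 3.816
Sum: 6.761 + 42.75 + 1.405 + 3.816 = 54.732

54.732 milligrams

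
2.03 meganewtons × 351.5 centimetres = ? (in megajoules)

2.03 × 10⁶ × 351.5 × 10⁻² = 713.545 × 10⁴ J

7.13545 megajoules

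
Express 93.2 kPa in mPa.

kilo = 10³, milli = 10⁻³; factor is 10⁶.
93.2 × 10⁶ = 93200000

93200000 mPa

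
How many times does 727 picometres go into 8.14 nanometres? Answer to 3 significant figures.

11.2

(8.14 × 10⁻⁹) / (727 × 10⁻¹²) = 0.0112 × 10³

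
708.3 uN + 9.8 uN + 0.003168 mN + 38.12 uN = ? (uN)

In uN:
  708.3 uN → 708.3
  9.8 uN → 9.8
  0.003168 mN = 0.003168e3 uN = 3.168
  38.12 uN → 38.12
Sum: 708.3 + 9.8 + 3.168 + 38.12 = 759.388

759.388 uN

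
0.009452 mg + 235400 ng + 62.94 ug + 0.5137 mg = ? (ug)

821.492 ug

In ug:
  0.009452 mg = 0.009452 × 10^3 ug = 9.452
  235400 ng = 235400 × 10^-3 ug = 235.4
  62.94 ug → 62.94
  0.5137 mg = 0.5137 × 10^3 ug = 513.7
Sum: 9.452 + 235.4 + 62.94 + 513.7 = 821.492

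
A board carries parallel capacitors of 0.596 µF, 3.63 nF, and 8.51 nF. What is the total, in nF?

608.14 nF

In nF:
  0.596 µF = 0.596e3 nF = 596
  3.63 nF → 3.63
  8.51 nF → 8.51
Sum: 596 + 3.63 + 8.51 = 608.14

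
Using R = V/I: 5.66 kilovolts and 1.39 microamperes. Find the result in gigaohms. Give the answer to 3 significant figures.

4.07 gigaohms

(5.66 × 10^3) / (1.39 × 10^-6) = 4.0719 × 10^9 Ω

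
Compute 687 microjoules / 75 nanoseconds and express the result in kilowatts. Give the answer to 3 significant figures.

(687 × 10^-6) / (75 × 10^-9) = 9.16 × 10^3 W

9.16 kilowatts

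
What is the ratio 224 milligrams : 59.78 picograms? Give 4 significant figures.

(224 × 10^-3) / (59.78 × 10^-12) = 3.7471 × 10^9

3747000000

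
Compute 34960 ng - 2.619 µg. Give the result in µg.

In µg:
  34960 ng = 34960 × 10⁻³ µg = 34.96
  2.619 µg → 2.619
Difference: 34.96 - 2.619 = 32.341

32.341 µg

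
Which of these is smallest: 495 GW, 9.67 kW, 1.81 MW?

9.67 kW

495 GW = 495000000000 W
9.67 kW = 9670 W
1.81 MW = 1810000 W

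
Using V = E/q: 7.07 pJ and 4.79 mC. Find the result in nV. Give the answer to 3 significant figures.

(7.07 × 10⁻¹²) / (4.79 × 10⁻³) = 1.476 × 10⁻⁹ V

1.48 nV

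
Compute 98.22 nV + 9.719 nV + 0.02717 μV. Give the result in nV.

In nV:
  98.22 nV → 98.22
  9.719 nV → 9.719
  0.02717 μV = 0.02717e3 nV = 27.17
Sum: 98.22 + 9.719 + 27.17 = 135.109

135.109 nV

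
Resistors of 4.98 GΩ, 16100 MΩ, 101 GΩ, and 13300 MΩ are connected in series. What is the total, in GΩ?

In GΩ:
  4.98 GΩ → 4.98
  16100 MΩ = 16100 × 10⁻³ GΩ = 16.1
  101 GΩ → 101
  13300 MΩ = 13300 × 10⁻³ GΩ = 13.3
Sum: 4.98 + 16.1 + 101 + 13.3 = 135.38

135.38 GΩ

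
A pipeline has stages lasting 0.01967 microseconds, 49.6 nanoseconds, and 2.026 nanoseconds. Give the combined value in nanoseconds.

71.296 nanoseconds

In nanoseconds:
  0.01967 microseconds = 0.01967e3 nanoseconds = 19.67
  49.6 nanoseconds → 49.6
  2.026 nanoseconds → 2.026
Sum: 19.67 + 49.6 + 2.026 = 71.296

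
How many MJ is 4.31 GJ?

giga = 1e9, mega = 1e6; factor is 1e3.
4.31 × 1e3 = 4310

4310 MJ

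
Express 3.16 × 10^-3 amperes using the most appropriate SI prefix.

3.16 milliamperes

= 3.16 × 10^-3 amperes; 10^-3 is milli.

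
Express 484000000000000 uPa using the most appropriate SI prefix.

= 484 × 10⁶ Pa; 10⁶ is mega.

484 MPa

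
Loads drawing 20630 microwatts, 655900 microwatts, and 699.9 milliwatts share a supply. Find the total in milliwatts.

1376.43 milliwatts

In milliwatts:
  20630 microwatts = 20630 × 10^-3 milliwatts = 20.63
  655900 microwatts = 655900 × 10^-3 milliwatts = 655.9
  699.9 milliwatts → 699.9
Sum: 20.63 + 655.9 + 699.9 = 1376.43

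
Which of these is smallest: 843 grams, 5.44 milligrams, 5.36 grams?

5.44 milligrams

843 grams = 843 grams
5.44 milligrams = 0.00544 grams
5.36 grams = 5.36 grams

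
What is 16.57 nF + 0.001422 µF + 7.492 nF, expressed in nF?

In nF:
  16.57 nF → 16.57
  0.001422 µF = 0.001422 × 10^3 nF = 1.422
  7.492 nF → 7.492
Sum: 16.57 + 1.422 + 7.492 = 25.484

25.484 nF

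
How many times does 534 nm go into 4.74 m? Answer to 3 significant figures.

(4.74) / (534 × 10⁻⁹) = 0.008876 × 10⁹

8880000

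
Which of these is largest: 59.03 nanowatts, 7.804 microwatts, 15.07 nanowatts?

59.03 nanowatts = 0.00000005903 watts
7.804 microwatts = 0.000007804 watts
15.07 nanowatts = 0.00000001507 watts

7.804 microwatts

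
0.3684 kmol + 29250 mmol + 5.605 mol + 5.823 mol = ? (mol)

409.078 mol

In mol:
  0.3684 kmol = 0.3684 × 10^3 mol = 368.4
  29250 mmol = 29250 × 10^-3 mol = 29.25
  5.605 mol → 5.605
  5.823 mol → 5.823
Sum: 368.4 + 29.25 + 5.605 + 5.823 = 409.078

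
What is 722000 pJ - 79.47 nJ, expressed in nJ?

In nJ:
  722000 pJ = 722000e-3 nJ = 722
  79.47 nJ → 79.47
Difference: 722 - 79.47 = 642.53

642.53 nJ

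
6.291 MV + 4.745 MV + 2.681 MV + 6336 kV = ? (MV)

In MV:
  6.291 MV → 6.291
  4.745 MV → 4.745
  2.681 MV → 2.681
  6336 kV = 6336e-3 MV = 6.336
Sum: 6.291 + 4.745 + 2.681 + 6.336 = 20.053

20.053 MV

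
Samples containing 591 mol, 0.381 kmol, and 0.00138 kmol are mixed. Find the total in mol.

973.38 mol

In mol:
  591 mol → 591
  0.381 kmol = 0.381e3 mol = 381
  0.00138 kmol = 0.00138e3 mol = 1.38
Sum: 591 + 381 + 1.38 = 973.38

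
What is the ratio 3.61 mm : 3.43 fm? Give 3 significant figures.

1050000000000

(3.61 × 10⁻³) / (3.43 × 10⁻¹⁵) = 1.052 × 10¹²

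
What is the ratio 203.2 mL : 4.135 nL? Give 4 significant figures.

49140000

(203.2e-3) / (4.135e-9) = 49.141e6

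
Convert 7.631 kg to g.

7631 g

kilo = 1e3, (no prefix) = 1e0; factor is 1e3.
7.631 × 1e3 = 7631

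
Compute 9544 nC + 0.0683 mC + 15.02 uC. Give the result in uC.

92.864 uC

In uC:
  9544 nC = 9544 × 10^-3 uC = 9.544
  0.0683 mC = 0.0683 × 10^3 uC = 68.3
  15.02 uC → 15.02
Sum: 9.544 + 68.3 + 15.02 = 92.864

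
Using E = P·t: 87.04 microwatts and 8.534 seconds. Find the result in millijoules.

0.74279936 millijoules

87.04e-6 × 8.534 = 742.79936e-6 J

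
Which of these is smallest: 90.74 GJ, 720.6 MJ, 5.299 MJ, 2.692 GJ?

5.299 MJ

90.74 GJ = 90740000000 J
720.6 MJ = 720600000 J
5.299 MJ = 5299000 J
2.692 GJ = 2692000000 J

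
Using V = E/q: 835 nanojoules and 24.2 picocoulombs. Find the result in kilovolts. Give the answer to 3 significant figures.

(835 × 10^-9) / (24.2 × 10^-12) = 34.504 × 10^3 V

34.5 kilovolts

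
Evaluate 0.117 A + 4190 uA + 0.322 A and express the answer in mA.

443.19 mA

In mA:
  0.117 A = 0.117 × 10³ mA = 117
  4190 uA = 4190 × 10⁻³ mA = 4.19
  0.322 A = 0.322 × 10³ mA = 322
Sum: 117 + 4.19 + 322 = 443.19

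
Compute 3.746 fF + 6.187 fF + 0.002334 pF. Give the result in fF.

12.267 fF

In fF:
  3.746 fF → 3.746
  6.187 fF → 6.187
  0.002334 pF = 0.002334 × 10^3 fF = 2.334
Sum: 3.746 + 6.187 + 2.334 = 12.267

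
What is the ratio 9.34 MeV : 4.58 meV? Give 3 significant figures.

2040000000

(9.34 × 10^6) / (4.58 × 10^-3) = 2.039 × 10^9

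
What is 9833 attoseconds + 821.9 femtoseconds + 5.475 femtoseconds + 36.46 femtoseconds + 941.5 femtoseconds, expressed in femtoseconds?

In femtoseconds:
  9833 attoseconds = 9833 × 10^-3 femtoseconds = 9.833
  821.9 femtoseconds → 821.9
  5.475 femtoseconds → 5.475
  36.46 femtoseconds → 36.46
  941.5 femtoseconds → 941.5
Sum: 9.833 + 821.9 + 5.475 + 36.46 + 941.5 = 1815.168

1815.168 femtoseconds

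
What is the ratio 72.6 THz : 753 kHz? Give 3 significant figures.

(72.6e12) / (753e3) = 0.09641e9

96400000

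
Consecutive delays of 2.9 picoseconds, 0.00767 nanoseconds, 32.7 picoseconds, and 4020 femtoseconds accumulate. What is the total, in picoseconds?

In picoseconds:
  2.9 picoseconds → 2.9
  0.00767 nanoseconds = 0.00767 × 10³ picoseconds = 7.67
  32.7 picoseconds → 32.7
  4020 femtoseconds = 4020 × 10⁻³ picoseconds = 4.02
Sum: 2.9 + 7.67 + 32.7 + 4.02 = 47.29

47.29 picoseconds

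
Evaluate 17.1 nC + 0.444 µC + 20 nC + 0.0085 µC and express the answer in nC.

489.6 nC

In nC:
  17.1 nC → 17.1
  0.444 µC = 0.444 × 10^3 nC = 444
  20 nC → 20
  0.0085 µC = 0.0085 × 10^3 nC = 8.5
Sum: 17.1 + 444 + 20 + 8.5 = 489.6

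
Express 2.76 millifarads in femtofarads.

milli = 10^-3, femto = 10^-15; factor is 10^12.
2.76 × 10^12 = 2760000000000

2760000000000 femtofarads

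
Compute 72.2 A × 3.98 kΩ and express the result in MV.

72.2 × 3.98 × 10^3 = 287.356 × 10^3 V

0.287356 MV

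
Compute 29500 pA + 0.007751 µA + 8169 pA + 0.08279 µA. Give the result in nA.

In nA:
  29500 pA = 29500 × 10⁻³ nA = 29.5
  0.007751 µA = 0.007751 × 10³ nA = 7.751
  8169 pA = 8169 × 10⁻³ nA = 8.169
  0.08279 µA = 0.08279 × 10³ nA = 82.79
Sum: 29.5 + 7.751 + 8.169 + 82.79 = 128.21

128.21 nA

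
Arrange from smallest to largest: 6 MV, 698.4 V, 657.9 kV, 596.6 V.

596.6 V < 698.4 V < 657.9 kV < 6 MV

6 MV = 6000000 V
698.4 V = 698.4 V
657.9 kV = 657900 V
596.6 V = 596.6 V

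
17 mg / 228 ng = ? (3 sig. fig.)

(17e-3) / (228e-9) = 0.07456e6

74600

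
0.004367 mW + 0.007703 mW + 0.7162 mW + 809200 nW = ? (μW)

In μW:
  0.004367 mW = 0.004367e3 μW = 4.367
  0.007703 mW = 0.007703e3 μW = 7.703
  0.7162 mW = 0.7162e3 μW = 716.2
  809200 nW = 809200e-3 μW = 809.2
Sum: 4.367 + 7.703 + 716.2 + 809.2 = 1537.47

1537.47 μW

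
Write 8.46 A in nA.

8460000000 nA

(no prefix) = 10^0, nano = 10^-9; factor is 10^9.
8.46 × 10^9 = 8460000000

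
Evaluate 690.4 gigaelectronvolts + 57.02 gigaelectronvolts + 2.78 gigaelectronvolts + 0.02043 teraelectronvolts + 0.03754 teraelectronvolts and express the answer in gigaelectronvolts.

808.17 gigaelectronvolts

In gigaelectronvolts:
  690.4 gigaelectronvolts → 690.4
  57.02 gigaelectronvolts → 57.02
  2.78 gigaelectronvolts → 2.78
  0.02043 teraelectronvolts = 0.02043 × 10^3 gigaelectronvolts = 20.43
  0.03754 teraelectronvolts = 0.03754 × 10^3 gigaelectronvolts = 37.54
Sum: 690.4 + 57.02 + 2.78 + 20.43 + 37.54 = 808.17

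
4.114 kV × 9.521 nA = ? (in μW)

39.169394 μW

4.114 × 10³ × 9.521 × 10⁻⁹ = 39.169394 × 10⁻⁶ W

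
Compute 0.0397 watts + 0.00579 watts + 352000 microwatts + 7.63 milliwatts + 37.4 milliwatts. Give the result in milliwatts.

In milliwatts:
  0.0397 watts = 0.0397 × 10³ milliwatts = 39.7
  0.00579 watts = 0.00579 × 10³ milliwatts = 5.79
  352000 microwatts = 352000 × 10⁻³ milliwatts = 352
  7.63 milliwatts → 7.63
  37.4 milliwatts → 37.4
Sum: 39.7 + 5.79 + 352 + 7.63 + 37.4 = 442.52

442.52 milliwatts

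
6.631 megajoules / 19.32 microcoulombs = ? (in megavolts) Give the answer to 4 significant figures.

343200 megavolts

(6.631 × 10⁶) / (19.32 × 10⁻⁶) = 0.343219 × 10¹² V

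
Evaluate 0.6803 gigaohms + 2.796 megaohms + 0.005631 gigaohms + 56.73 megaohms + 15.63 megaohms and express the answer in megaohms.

In megaohms:
  0.6803 gigaohms = 0.6803 × 10³ megaohms = 680.3
  2.796 megaohms → 2.796
  0.005631 gigaohms = 0.005631 × 10³ megaohms = 5.631
  56.73 megaohms → 56.73
  15.63 megaohms → 15.63
Sum: 680.3 + 2.796 + 5.631 + 56.73 + 15.63 = 761.087

761.087 megaohms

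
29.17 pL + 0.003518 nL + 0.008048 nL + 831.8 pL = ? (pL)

In pL:
  29.17 pL → 29.17
  0.003518 nL = 0.003518 × 10³ pL = 3.518
  0.008048 nL = 0.008048 × 10³ pL = 8.048
  831.8 pL → 831.8
Sum: 29.17 + 3.518 + 8.048 + 831.8 = 872.536

872.536 pL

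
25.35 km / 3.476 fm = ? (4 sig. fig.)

7293000000000000000

(25.35 × 10³) / (3.476 × 10⁻¹⁵) = 7.2929 × 10¹⁸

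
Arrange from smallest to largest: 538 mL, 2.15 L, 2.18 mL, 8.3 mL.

538 mL = 0.538 L
2.15 L = 2.15 L
2.18 mL = 0.00218 L
8.3 mL = 0.0083 L

2.18 mL < 8.3 mL < 538 mL < 2.15 L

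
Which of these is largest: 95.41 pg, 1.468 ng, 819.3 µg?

95.41 pg = 0.00000000009541 g
1.468 ng = 0.000000001468 g
819.3 µg = 0.0008193 g

819.3 µg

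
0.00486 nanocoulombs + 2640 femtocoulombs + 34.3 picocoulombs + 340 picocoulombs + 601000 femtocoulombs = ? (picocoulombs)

In picocoulombs:
  0.00486 nanocoulombs = 0.00486 × 10^3 picocoulombs = 4.86
  2640 femtocoulombs = 2640 × 10^-3 picocoulombs = 2.64
  34.3 picocoulombs → 34.3
  340 picocoulombs → 340
  601000 femtocoulombs = 601000 × 10^-3 picocoulombs = 601
Sum: 4.86 + 2.64 + 34.3 + 340 + 601 = 982.8

982.8 picocoulombs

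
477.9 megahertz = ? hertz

477900000 hertz

mega = 10^6, (no prefix) = 10^0; factor is 10^6.
477.9 × 10^6 = 477900000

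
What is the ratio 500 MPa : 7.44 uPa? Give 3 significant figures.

67200000000000

(500 × 10⁶) / (7.44 × 10⁻⁶) = 67.2 × 10¹²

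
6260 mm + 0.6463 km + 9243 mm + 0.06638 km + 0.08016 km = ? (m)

In m:
  6260 mm = 6260e-3 m = 6.26
  0.6463 km = 0.6463e3 m = 646.3
  9243 mm = 9243e-3 m = 9.243
  0.06638 km = 0.06638e3 m = 66.38
  0.08016 km = 0.08016e3 m = 80.16
Sum: 6.26 + 646.3 + 9.243 + 66.38 + 80.16 = 808.343

808.343 m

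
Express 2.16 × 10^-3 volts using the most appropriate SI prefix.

= 2.16 × 10^-3 volts; 10^-3 is milli.

2.16 millivolts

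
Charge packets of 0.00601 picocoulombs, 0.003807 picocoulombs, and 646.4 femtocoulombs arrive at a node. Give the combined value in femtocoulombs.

In femtocoulombs:
  0.00601 picocoulombs = 0.00601 × 10³ femtocoulombs = 6.01
  0.003807 picocoulombs = 0.003807 × 10³ femtocoulombs = 3.807
  646.4 femtocoulombs → 646.4
Sum: 6.01 + 3.807 + 646.4 = 656.217

656.217 femtocoulombs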